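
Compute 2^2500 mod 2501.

2^1 ≡ 2 (mod 2501)
2^2 ≡ 2^2 = 4 ≡ 4 (mod 2501)
2^4 ≡ 4^2 = 16 ≡ 16 (mod 2501)
2^8 ≡ 16^2 = 256 ≡ 256 (mod 2501)
2^16 ≡ 256^2 = 65536 ≡ 510 (mod 2501)
2^32 ≡ 510^2 = 260100 ≡ 2497 (mod 2501)
2^64 ≡ 2497^2 = 6235009 ≡ 16 (mod 2501)
2^128 ≡ 16^2 = 256 ≡ 256 (mod 2501)
2^256 ≡ 256^2 = 65536 ≡ 510 (mod 2501)
2^512 ≡ 510^2 = 260100 ≡ 2497 (mod 2501)
2^1024 ≡ 2497^2 = 6235009 ≡ 16 (mod 2501)
2^2048 ≡ 16^2 = 256 ≡ 256 (mod 2501)
2500 = 2048 + 256 + 128 + 64 + 4 in binary powers of 2.
So 2^2500 ≡ 256 · 510 · 256 · 16 · 16 ≡ 1477 (mod 2501).
Since 1477 ≠ 1, base 2 is a Fermat witness: 2501 is composite.

1477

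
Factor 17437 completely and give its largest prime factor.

53

17437 = 7 · 2491
2491 = 47 · 53
53 is prime.
So 17437 = 7 · 47 · 53; the largest prime factor is 53.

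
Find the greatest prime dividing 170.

170 = 2 · 85
85 = 5 · 17
17 is prime.
So 170 = 2 · 5 · 17; the largest prime factor is 17.

17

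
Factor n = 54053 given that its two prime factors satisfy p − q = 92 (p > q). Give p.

283

Since p = q + 92, we have 54053 = q(q + 92), so q² + 92q − 54053 = 0.
Discriminant: 92² + 4·54053 = 8464 + 216212 = 224676; √224676 = 474.
q = (−92 + 474)/2 = 191, and p = q + 92 = 283.
Check: 191 · 283 = 54053.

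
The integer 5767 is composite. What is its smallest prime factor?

5767 is odd.
Digit sum 25, not divisible by 3.
Ends in 7: not divisible by 5.
7: 5767 = 7·823 + 6
11: 5767 = 11·524 + 3
13: 5767 = 13·443 + 8
17: 5767 = 17·339 + 4
19: 5767 = 19·303 + 10
23: 5767 = 23·250 + 17
29: 5767 = 29·198 + 25
31: 5767 = 31·186 + 1
37: 5767 = 37·155 + 32
41: 5767 = 41·140 + 27
43: 5767 = 43·134 + 5
47: 5767 = 47·122 + 33
53: 5767 = 53·108 + 43
59: 5767 = 59·97 + 44
61: 5767 = 61·94 + 33
67: 5767 = 67·86 + 5
71: 5767 = 71·81 + 16
73: 5767 = 73·79

73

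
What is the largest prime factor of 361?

361 = 19 · 19
19 = 19 · 1
So 361 = 19^2; the largest prime factor is 19.

19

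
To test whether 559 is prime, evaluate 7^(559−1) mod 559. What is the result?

7^1 ≡ 7 (mod 559)
7^2 ≡ 7^2 = 49 ≡ 49 (mod 559)
7^4 ≡ 49^2 = 2401 ≡ 165 (mod 559)
7^8 ≡ 165^2 = 27225 ≡ 393 (mod 559)
7^16 ≡ 393^2 = 154449 ≡ 165 (mod 559)
7^32 ≡ 165^2 = 27225 ≡ 393 (mod 559)
7^64 ≡ 393^2 = 154449 ≡ 165 (mod 559)
7^128 ≡ 165^2 = 27225 ≡ 393 (mod 559)
7^256 ≡ 393^2 = 154449 ≡ 165 (mod 559)
7^512 ≡ 165^2 = 27225 ≡ 393 (mod 559)
558 = 512 + 32 + 8 + 4 + 2 in binary powers of 2.
So 7^558 ≡ 393 · 393 · 393 · 165 · 49 ≡ 259 (mod 559).
Since 259 ≠ 1, base 7 is a Fermat witness: 559 is composite.

259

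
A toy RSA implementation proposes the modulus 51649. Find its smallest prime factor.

13

51649 is odd.
Digit sum 25, not divisible by 3.
Ends in 9: not divisible by 5.
7: 51649 = 7·7378 + 3
11: 51649 = 11·4695 + 4
13: 51649 = 13·3973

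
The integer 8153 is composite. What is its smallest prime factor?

8153 is odd.
Digit sum 17, not divisible by 3.
Ends in 3: not divisible by 5.
7: 8153 = 7·1164 + 5
11: 8153 = 11·741 + 2
13: 8153 = 13·627 + 2
17: 8153 = 17·479 + 10
19: 8153 = 19·429 + 2
23: 8153 = 23·354 + 11
29: 8153 = 29·281 + 4
31: 8153 = 31·263

31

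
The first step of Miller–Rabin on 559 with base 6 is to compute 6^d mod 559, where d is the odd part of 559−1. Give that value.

559 − 1 = 558 = 2^1 · 279, so d = 279.
6^1 ≡ 6 (mod 559)
6^2 ≡ 6^2 = 36 ≡ 36 (mod 559)
6^4 ≡ 36^2 = 1296 ≡ 178 (mod 559)
6^8 ≡ 178^2 = 31684 ≡ 380 (mod 559)
6^16 ≡ 380^2 = 144400 ≡ 178 (mod 559)
6^32 ≡ 178^2 = 31684 ≡ 380 (mod 559)
6^64 ≡ 380^2 = 144400 ≡ 178 (mod 559)
6^128 ≡ 178^2 = 31684 ≡ 380 (mod 559)
6^256 ≡ 380^2 = 144400 ≡ 178 (mod 559)
279 = 256 + 16 + 4 + 2 + 1 in binary powers of 2.
So 6^279 ≡ 178 · 178 · 178 · 36 · 6 ≡ 216 (mod 559).
Squaring chain: 216; never reaches −1, so base 6 is a Miller–Rabin witness that 559 is composite.

216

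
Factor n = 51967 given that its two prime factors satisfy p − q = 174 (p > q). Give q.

157

Since p = q + 174, we have 51967 = q(q + 174), so q² + 174q − 51967 = 0.
Discriminant: 174² + 4·51967 = 30276 + 207868 = 238144; √238144 = 488.
q = (−174 + 488)/2 = 157, and p = q + 174 = 331.
Check: 157 · 331 = 51967.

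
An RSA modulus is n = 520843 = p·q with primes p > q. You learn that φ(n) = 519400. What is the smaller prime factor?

φ(n) = (p−1)(q−1) = n − (p+q) + 1, so p + q = 520843 − 519400 + 1 = 1444.
p and q are the roots of t² − 1444t + 520843 = 0.
Discriminant: 1444² − 4·520843 = 2085136 − 2083372 = 1764; √1764 = 42.
q = (1444 − 42)/2 = 701, p = (1444 + 42)/2 = 743.
Check: 701 · 743 = 520843.

701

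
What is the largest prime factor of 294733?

294733 = 53 · 5561
5561 = 67 · 83
83 is prime.
So 294733 = 53 · 67 · 83; the largest prime factor is 83.

83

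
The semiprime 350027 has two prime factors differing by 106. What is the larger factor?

647

Since p = q + 106, we have 350027 = q(q + 106), so q² + 106q − 350027 = 0.
Discriminant: 106² + 4·350027 = 11236 + 1400108 = 1411344; √1411344 = 1188.
q = (−106 + 1188)/2 = 541, and p = q + 106 = 647.
Check: 541 · 647 = 350027.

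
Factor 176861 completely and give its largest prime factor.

71

176861 = 47 · 3763
3763 = 53 · 71
71 is prime.
So 176861 = 47 · 53 · 71; the largest prime factor is 71.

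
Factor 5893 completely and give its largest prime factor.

83

5893 = 71 · 83
83 is prime.
So 5893 = 71 · 83; the largest prime factor is 83.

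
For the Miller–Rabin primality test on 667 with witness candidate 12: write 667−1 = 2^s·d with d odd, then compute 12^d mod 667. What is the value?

302

667 − 1 = 666 = 2^1 · 333, so d = 333.
12^1 ≡ 12 (mod 667)
12^2 ≡ 12^2 = 144 ≡ 144 (mod 667)
12^4 ≡ 144^2 = 20736 ≡ 59 (mod 667)
12^8 ≡ 59^2 = 3481 ≡ 146 (mod 667)
12^16 ≡ 146^2 = 21316 ≡ 639 (mod 667)
12^32 ≡ 639^2 = 408321 ≡ 117 (mod 667)
12^64 ≡ 117^2 = 13689 ≡ 349 (mod 667)
12^128 ≡ 349^2 = 121801 ≡ 407 (mod 667)
12^256 ≡ 407^2 = 165649 ≡ 233 (mod 667)
333 = 256 + 64 + 8 + 4 + 1 in binary powers of 2.
So 12^333 ≡ 233 · 349 · 146 · 59 · 12 ≡ 302 (mod 667).
Squaring chain: 302; never reaches −1, so base 12 is a Miller–Rabin witness that 667 is composite.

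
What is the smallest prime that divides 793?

793 is odd.
Digit sum 19, not divisible by 3.
Ends in 3: not divisible by 5.
7: 793 = 7·113 + 2
11: 793 = 11·72 + 1
13: 793 = 13·61

13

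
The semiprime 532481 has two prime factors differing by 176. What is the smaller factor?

647

Since p = q + 176, we have 532481 = q(q + 176), so q² + 176q − 532481 = 0.
Discriminant: 176² + 4·532481 = 30976 + 2129924 = 2160900; √2160900 = 1470.
q = (−176 + 1470)/2 = 647, and p = q + 176 = 823.
Check: 647 · 823 = 532481.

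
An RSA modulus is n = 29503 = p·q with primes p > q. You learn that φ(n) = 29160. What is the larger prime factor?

φ(n) = (p−1)(q−1) = n − (p+q) + 1, so p + q = 29503 − 29160 + 1 = 344.
p and q are the roots of t² − 344t + 29503 = 0.
Discriminant: 344² − 4·29503 = 118336 − 118012 = 324; √324 = 18.
q = (344 − 18)/2 = 163, p = (344 + 18)/2 = 181.
Check: 163 · 181 = 29503.

181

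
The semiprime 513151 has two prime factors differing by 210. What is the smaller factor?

619

Since p = q + 210, we have 513151 = q(q + 210), so q² + 210q − 513151 = 0.
Discriminant: 210² + 4·513151 = 44100 + 2052604 = 2096704; √2096704 = 1448.
q = (−210 + 1448)/2 = 619, and p = q + 210 = 829.
Check: 619 · 829 = 513151.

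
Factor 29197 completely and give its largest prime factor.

29197 = 7 · 4171
4171 = 43 · 97
97 is prime.
So 29197 = 7 · 43 · 97; the largest prime factor is 97.

97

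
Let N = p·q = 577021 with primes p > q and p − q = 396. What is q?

Since p = q + 396, we have 577021 = q(q + 396), so q² + 396q − 577021 = 0.
Discriminant: 396² + 4·577021 = 156816 + 2308084 = 2464900; √2464900 = 1570.
q = (−396 + 1570)/2 = 587, and p = q + 396 = 983.
Check: 587 · 983 = 577021.

587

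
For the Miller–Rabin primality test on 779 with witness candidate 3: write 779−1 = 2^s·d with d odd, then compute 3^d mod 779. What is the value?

779 − 1 = 778 = 2^1 · 389, so d = 389.
3^1 ≡ 3 (mod 779)
3^2 ≡ 3^2 = 9 ≡ 9 (mod 779)
3^4 ≡ 9^2 = 81 ≡ 81 (mod 779)
3^8 ≡ 81^2 = 6561 ≡ 329 (mod 779)
3^16 ≡ 329^2 = 108241 ≡ 739 (mod 779)
3^32 ≡ 739^2 = 546121 ≡ 42 (mod 779)
3^64 ≡ 42^2 = 1764 ≡ 206 (mod 779)
3^128 ≡ 206^2 = 42436 ≡ 370 (mod 779)
3^256 ≡ 370^2 = 136900 ≡ 575 (mod 779)
389 = 256 + 128 + 4 + 1 in binary powers of 2.
So 3^389 ≡ 575 · 370 · 81 · 3 ≡ 694 (mod 779).
Squaring chain: 694; never reaches −1, so base 3 is a Miller–Rabin witness that 779 is composite.

694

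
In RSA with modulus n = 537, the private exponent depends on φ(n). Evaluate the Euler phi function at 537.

356

Factor: 537 = 3 · 179.
φ(537) = (3−1) · (179−1) = 2 · 178 = 356.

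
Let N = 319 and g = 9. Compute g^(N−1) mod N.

25

9^1 ≡ 9 (mod 319)
9^2 ≡ 9^2 = 81 ≡ 81 (mod 319)
9^4 ≡ 81^2 = 6561 ≡ 181 (mod 319)
9^8 ≡ 181^2 = 32761 ≡ 223 (mod 319)
9^16 ≡ 223^2 = 49729 ≡ 284 (mod 319)
9^32 ≡ 284^2 = 80656 ≡ 268 (mod 319)
9^64 ≡ 268^2 = 71824 ≡ 49 (mod 319)
9^128 ≡ 49^2 = 2401 ≡ 168 (mod 319)
9^256 ≡ 168^2 = 28224 ≡ 152 (mod 319)
318 = 256 + 32 + 16 + 8 + 4 + 2 in binary powers of 2.
So 9^318 ≡ 152 · 268 · 284 · 223 · 181 · 81 ≡ 25 (mod 319).
Since 25 ≠ 1, base 9 is a Fermat witness: 319 is composite.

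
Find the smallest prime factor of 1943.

1943 is odd.
Digit sum 17, not divisible by 3.
Ends in 3: not divisible by 5.
7: 1943 = 7·277 + 4
11: 1943 = 11·176 + 7
13: 1943 = 13·149 + 6
17: 1943 = 17·114 + 5
19: 1943 = 19·102 + 5
23: 1943 = 23·84 + 11
29: 1943 = 29·67

29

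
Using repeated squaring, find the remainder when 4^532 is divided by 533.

139

4^1 ≡ 4 (mod 533)
4^2 ≡ 4^2 = 16 ≡ 16 (mod 533)
4^4 ≡ 16^2 = 256 ≡ 256 (mod 533)
4^8 ≡ 256^2 = 65536 ≡ 510 (mod 533)
4^16 ≡ 510^2 = 260100 ≡ 529 (mod 533)
4^32 ≡ 529^2 = 279841 ≡ 16 (mod 533)
4^64 ≡ 16^2 = 256 ≡ 256 (mod 533)
4^128 ≡ 256^2 = 65536 ≡ 510 (mod 533)
4^256 ≡ 510^2 = 260100 ≡ 529 (mod 533)
4^512 ≡ 529^2 = 279841 ≡ 16 (mod 533)
532 = 512 + 16 + 4 in binary powers of 2.
So 4^532 ≡ 16 · 529 · 256 ≡ 139 (mod 533).
Since 139 ≠ 1, base 4 is a Fermat witness: 533 is composite.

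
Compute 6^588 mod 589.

6^1 ≡ 6 (mod 589)
6^2 ≡ 6^2 = 36 ≡ 36 (mod 589)
6^4 ≡ 36^2 = 1296 ≡ 118 (mod 589)
6^8 ≡ 118^2 = 13924 ≡ 377 (mod 589)
6^16 ≡ 377^2 = 142129 ≡ 180 (mod 589)
6^32 ≡ 180^2 = 32400 ≡ 5 (mod 589)
6^64 ≡ 5^2 = 25 ≡ 25 (mod 589)
6^128 ≡ 25^2 = 625 ≡ 36 (mod 589)
6^256 ≡ 36^2 = 1296 ≡ 118 (mod 589)
6^512 ≡ 118^2 = 13924 ≡ 377 (mod 589)
588 = 512 + 64 + 8 + 4 in binary powers of 2.
So 6^588 ≡ 377 · 25 · 377 · 118 ≡ 311 (mod 589).
Since 311 ≠ 1, base 6 is a Fermat witness: 589 is composite.

311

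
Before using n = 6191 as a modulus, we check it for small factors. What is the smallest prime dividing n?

41

6191 is odd.
Digit sum 17, not divisible by 3.
Ends in 1: not divisible by 5.
7: 6191 = 7·884 + 3
11: 6191 = 11·562 + 9
13: 6191 = 13·476 + 3
17: 6191 = 17·364 + 3
19: 6191 = 19·325 + 16
23: 6191 = 23·269 + 4
29: 6191 = 29·213 + 14
31: 6191 = 31·199 + 22
37: 6191 = 37·167 + 12
41: 6191 = 41·151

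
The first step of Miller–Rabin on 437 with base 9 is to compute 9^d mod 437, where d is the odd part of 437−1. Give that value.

294

437 − 1 = 436 = 2^2 · 109, so d = 109.
9^1 ≡ 9 (mod 437)
9^2 ≡ 9^2 = 81 ≡ 81 (mod 437)
9^4 ≡ 81^2 = 6561 ≡ 6 (mod 437)
9^8 ≡ 6^2 = 36 ≡ 36 (mod 437)
9^16 ≡ 36^2 = 1296 ≡ 422 (mod 437)
9^32 ≡ 422^2 = 178084 ≡ 225 (mod 437)
9^64 ≡ 225^2 = 50625 ≡ 370 (mod 437)
109 = 64 + 32 + 8 + 4 + 1 in binary powers of 2.
So 9^109 ≡ 370 · 225 · 36 · 6 · 9 ≡ 294 (mod 437).
Squaring chain: 294 → 347; never reaches −1, so base 9 is a Miller–Rabin witness that 437 is composite.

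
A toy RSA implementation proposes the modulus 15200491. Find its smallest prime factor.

67

15200491 is odd.
Digit sum 22, not divisible by 3.
Ends in 1: not divisible by 5.
7: 15200491 = 7·2171498 + 5
11: 15200491 = 11·1381862 + 9
13: 15200491 = 13·1169268 + 7
17: 15200491 = 17·894146 + 9
19: 15200491 = 19·800025 + 16
23: 15200491 = 23·660890 + 21
29: 15200491 = 29·524154 + 25
31: 15200491 = 31·490338 + 13
37: 15200491 = 37·410824 + 3
41: 15200491 = 41·370743 + 28
43: 15200491 = 43·353499 + 34
47: 15200491 = 47·323414 + 33
53: 15200491 = 53·286801 + 38
59: 15200491 = 59·257635 + 26
61: 15200491 = 61·249188 + 23
67: 15200491 = 67·226873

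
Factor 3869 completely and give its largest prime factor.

3869 = 53 · 73
73 is prime.
So 3869 = 53 · 73; the largest prime factor is 73.

73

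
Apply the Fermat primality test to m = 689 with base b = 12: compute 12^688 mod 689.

183

12^1 ≡ 12 (mod 689)
12^2 ≡ 12^2 = 144 ≡ 144 (mod 689)
12^4 ≡ 144^2 = 20736 ≡ 66 (mod 689)
12^8 ≡ 66^2 = 4356 ≡ 222 (mod 689)
12^16 ≡ 222^2 = 49284 ≡ 365 (mod 689)
12^32 ≡ 365^2 = 133225 ≡ 248 (mod 689)
12^64 ≡ 248^2 = 61504 ≡ 183 (mod 689)
12^128 ≡ 183^2 = 33489 ≡ 417 (mod 689)
12^256 ≡ 417^2 = 173889 ≡ 261 (mod 689)
12^512 ≡ 261^2 = 68121 ≡ 599 (mod 689)
688 = 512 + 128 + 32 + 16 in binary powers of 2.
So 12^688 ≡ 599 · 417 · 248 · 365 ≡ 183 (mod 689).
Since 183 ≠ 1, base 12 is a Fermat witness: 689 is composite.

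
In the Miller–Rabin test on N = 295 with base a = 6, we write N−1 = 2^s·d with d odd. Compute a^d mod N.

295 − 1 = 294 = 2^1 · 147, so d = 147.
6^1 ≡ 6 (mod 295)
6^2 ≡ 6^2 = 36 ≡ 36 (mod 295)
6^4 ≡ 36^2 = 1296 ≡ 116 (mod 295)
6^8 ≡ 116^2 = 13456 ≡ 181 (mod 295)
6^16 ≡ 181^2 = 32761 ≡ 16 (mod 295)
6^32 ≡ 16^2 = 256 ≡ 256 (mod 295)
6^64 ≡ 256^2 = 65536 ≡ 46 (mod 295)
6^128 ≡ 46^2 = 2116 ≡ 51 (mod 295)
147 = 128 + 16 + 2 + 1 in binary powers of 2.
So 6^147 ≡ 51 · 16 · 36 · 6 ≡ 141 (mod 295).
Squaring chain: 141; never reaches −1, so base 6 is a Miller–Rabin witness that 295 is composite.

141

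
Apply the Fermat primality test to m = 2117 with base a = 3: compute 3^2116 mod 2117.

3^1 ≡ 3 (mod 2117)
3^2 ≡ 3^2 = 9 ≡ 9 (mod 2117)
3^4 ≡ 9^2 = 81 ≡ 81 (mod 2117)
3^8 ≡ 81^2 = 6561 ≡ 210 (mod 2117)
3^16 ≡ 210^2 = 44100 ≡ 1760 (mod 2117)
3^32 ≡ 1760^2 = 3097600 ≡ 429 (mod 2117)
3^64 ≡ 429^2 = 184041 ≡ 1979 (mod 2117)
3^128 ≡ 1979^2 = 3916441 ≡ 2108 (mod 2117)
3^256 ≡ 2108^2 = 4443664 ≡ 81 (mod 2117)
3^512 ≡ 81^2 = 6561 ≡ 210 (mod 2117)
3^1024 ≡ 210^2 = 44100 ≡ 1760 (mod 2117)
3^2048 ≡ 1760^2 = 3097600 ≡ 429 (mod 2117)
2116 = 2048 + 64 + 4 in binary powers of 2.
So 3^2116 ≡ 429 · 1979 · 81 ≡ 1760 (mod 2117).
Since 1760 ≠ 1, base 3 is a Fermat witness: 2117 is composite.

1760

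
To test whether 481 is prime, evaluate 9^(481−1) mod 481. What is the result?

248

9^1 ≡ 9 (mod 481)
9^2 ≡ 9^2 = 81 ≡ 81 (mod 481)
9^4 ≡ 81^2 = 6561 ≡ 308 (mod 481)
9^8 ≡ 308^2 = 94864 ≡ 107 (mod 481)
9^16 ≡ 107^2 = 11449 ≡ 386 (mod 481)
9^32 ≡ 386^2 = 148996 ≡ 367 (mod 481)
9^64 ≡ 367^2 = 134689 ≡ 9 (mod 481)
9^128 ≡ 9^2 = 81 ≡ 81 (mod 481)
9^256 ≡ 81^2 = 6561 ≡ 308 (mod 481)
480 = 256 + 128 + 64 + 32 in binary powers of 2.
So 9^480 ≡ 308 · 81 · 9 · 367 ≡ 248 (mod 481).
Since 248 ≠ 1, base 9 is a Fermat witness: 481 is composite.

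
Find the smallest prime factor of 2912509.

53

2912509 is odd.
Digit sum 28, not divisible by 3.
Ends in 9: not divisible by 5.
7: 2912509 = 7·416072 + 5
11: 2912509 = 11·264773 + 6
13: 2912509 = 13·224039 + 2
17: 2912509 = 17·171324 + 1
19: 2912509 = 19·153289 + 18
23: 2912509 = 23·126630 + 19
29: 2912509 = 29·100431 + 10
31: 2912509 = 31·93951 + 28
37: 2912509 = 37·78716 + 17
41: 2912509 = 41·71036 + 33
43: 2912509 = 43·67732 + 33
47: 2912509 = 47·61968 + 13
53: 2912509 = 53·54953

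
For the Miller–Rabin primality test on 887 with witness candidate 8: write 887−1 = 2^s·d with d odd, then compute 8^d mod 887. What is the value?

1

887 − 1 = 886 = 2^1 · 443, so d = 443.
8^1 ≡ 8 (mod 887)
8^2 ≡ 8^2 = 64 ≡ 64 (mod 887)
8^4 ≡ 64^2 = 4096 ≡ 548 (mod 887)
8^8 ≡ 548^2 = 300304 ≡ 498 (mod 887)
8^16 ≡ 498^2 = 248004 ≡ 531 (mod 887)
8^32 ≡ 531^2 = 281961 ≡ 782 (mod 887)
8^64 ≡ 782^2 = 611524 ≡ 381 (mod 887)
8^128 ≡ 381^2 = 145161 ≡ 580 (mod 887)
8^256 ≡ 580^2 = 336400 ≡ 227 (mod 887)
443 = 256 + 128 + 32 + 16 + 8 + 2 + 1 in binary powers of 2.
So 8^443 ≡ 227 · 580 · 782 · 531 · 498 · 64 · 8 ≡ 1 (mod 887).
Since 8^d ≡ 1 (mod 887), base 8 does not prove 887 composite.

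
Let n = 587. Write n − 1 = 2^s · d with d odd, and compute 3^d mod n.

1

587 − 1 = 586 = 2^1 · 293, so d = 293.
3^1 ≡ 3 (mod 587)
3^2 ≡ 3^2 = 9 ≡ 9 (mod 587)
3^4 ≡ 9^2 = 81 ≡ 81 (mod 587)
3^8 ≡ 81^2 = 6561 ≡ 104 (mod 587)
3^16 ≡ 104^2 = 10816 ≡ 250 (mod 587)
3^32 ≡ 250^2 = 62500 ≡ 278 (mod 587)
3^64 ≡ 278^2 = 77284 ≡ 387 (mod 587)
3^128 ≡ 387^2 = 149769 ≡ 84 (mod 587)
3^256 ≡ 84^2 = 7056 ≡ 12 (mod 587)
293 = 256 + 32 + 4 + 1 in binary powers of 2.
So 3^293 ≡ 12 · 278 · 81 · 3 ≡ 1 (mod 587).
Since 3^d ≡ 1 (mod 587), base 3 does not prove 587 composite.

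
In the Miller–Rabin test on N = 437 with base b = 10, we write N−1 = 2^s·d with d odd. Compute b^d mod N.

352

437 − 1 = 436 = 2^2 · 109, so d = 109.
10^1 ≡ 10 (mod 437)
10^2 ≡ 10^2 = 100 ≡ 100 (mod 437)
10^4 ≡ 100^2 = 10000 ≡ 386 (mod 437)
10^8 ≡ 386^2 = 148996 ≡ 416 (mod 437)
10^16 ≡ 416^2 = 173056 ≡ 4 (mod 437)
10^32 ≡ 4^2 = 16 ≡ 16 (mod 437)
10^64 ≡ 16^2 = 256 ≡ 256 (mod 437)
109 = 64 + 32 + 8 + 4 + 1 in binary powers of 2.
So 10^109 ≡ 256 · 16 · 416 · 386 · 10 ≡ 352 (mod 437).
Squaring chain: 352 → 233; never reaches −1, so base 10 is a Miller–Rabin witness that 437 is composite.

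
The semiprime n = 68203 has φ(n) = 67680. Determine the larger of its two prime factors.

φ(n) = (p−1)(q−1) = n − (p+q) + 1, so p + q = 68203 − 67680 + 1 = 524.
p and q are the roots of t² − 524t + 68203 = 0.
Discriminant: 524² − 4·68203 = 274576 − 272812 = 1764; √1764 = 42.
q = (524 − 42)/2 = 241, p = (524 + 42)/2 = 283.
Check: 241 · 283 = 68203.

283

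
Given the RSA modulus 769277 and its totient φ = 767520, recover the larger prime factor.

φ(n) = (p−1)(q−1) = n − (p+q) + 1, so p + q = 769277 − 767520 + 1 = 1758.
p and q are the roots of t² − 1758t + 769277 = 0.
Discriminant: 1758² − 4·769277 = 3090564 − 3077108 = 13456; √13456 = 116.
q = (1758 − 116)/2 = 821, p = (1758 + 116)/2 = 937.
Check: 821 · 937 = 769277.

937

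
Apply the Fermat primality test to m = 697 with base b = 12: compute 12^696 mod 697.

12^1 ≡ 12 (mod 697)
12^2 ≡ 12^2 = 144 ≡ 144 (mod 697)
12^4 ≡ 144^2 = 20736 ≡ 523 (mod 697)
12^8 ≡ 523^2 = 273529 ≡ 305 (mod 697)
12^16 ≡ 305^2 = 93025 ≡ 324 (mod 697)
12^32 ≡ 324^2 = 104976 ≡ 426 (mod 697)
12^64 ≡ 426^2 = 181476 ≡ 256 (mod 697)
12^128 ≡ 256^2 = 65536 ≡ 18 (mod 697)
12^256 ≡ 18^2 = 324 ≡ 324 (mod 697)
12^512 ≡ 324^2 = 104976 ≡ 426 (mod 697)
696 = 512 + 128 + 32 + 16 + 8 in binary powers of 2.
So 12^696 ≡ 426 · 18 · 426 · 324 · 305 ≡ 611 (mod 697).
Since 611 ≠ 1, base 12 is a Fermat witness: 697 is composite.

611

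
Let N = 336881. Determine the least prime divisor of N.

23

336881 is odd.
Digit sum 29, not divisible by 3.
Ends in 1: not divisible by 5.
7: 336881 = 7·48125 + 6
11: 336881 = 11·30625 + 6
13: 336881 = 13·25913 + 12
17: 336881 = 17·19816 + 9
19: 336881 = 19·17730 + 11
23: 336881 = 23·14647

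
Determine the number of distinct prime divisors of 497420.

6

497420 = 2^2 · 124355
124355 = 5 · 24871
24871 = 7 · 3553
3553 = 11 · 323
323 = 17 · 19
497420 = 2^2 · 5 · 7 · 11 · 17 · 19, which has 6 distinct prime factors.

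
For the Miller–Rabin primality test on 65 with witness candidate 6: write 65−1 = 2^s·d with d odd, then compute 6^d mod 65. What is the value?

6

65 − 1 = 64 = 2^6 · 1, so d = 1.
6^1 ≡ 6 (mod 65)
1 = 1 in binary powers of 2.
So 6^1 ≡ 6 ≡ 6 (mod 65).
Squaring chain: 6 → 36 → 61 → 16 → 61 → 16; never reaches −1, so base 6 is a Miller–Rabin witness that 65 is composite.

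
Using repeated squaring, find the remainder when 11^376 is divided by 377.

81

11^1 ≡ 11 (mod 377)
11^2 ≡ 11^2 = 121 ≡ 121 (mod 377)
11^4 ≡ 121^2 = 14641 ≡ 315 (mod 377)
11^8 ≡ 315^2 = 99225 ≡ 74 (mod 377)
11^16 ≡ 74^2 = 5476 ≡ 198 (mod 377)
11^32 ≡ 198^2 = 39204 ≡ 373 (mod 377)
11^64 ≡ 373^2 = 139129 ≡ 16 (mod 377)
11^128 ≡ 16^2 = 256 ≡ 256 (mod 377)
11^256 ≡ 256^2 = 65536 ≡ 315 (mod 377)
376 = 256 + 64 + 32 + 16 + 8 in binary powers of 2.
So 11^376 ≡ 315 · 16 · 373 · 198 · 74 ≡ 81 (mod 377).
Since 81 ≠ 1, base 11 is a Fermat witness: 377 is composite.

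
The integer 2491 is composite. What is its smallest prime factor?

2491 is odd.
Digit sum 16, not divisible by 3.
Ends in 1: not divisible by 5.
7: 2491 = 7·355 + 6
11: 2491 = 11·226 + 5
13: 2491 = 13·191 + 8
17: 2491 = 17·146 + 9
19: 2491 = 19·131 + 2
23: 2491 = 23·108 + 7
29: 2491 = 29·85 + 26
31: 2491 = 31·80 + 11
37: 2491 = 37·67 + 12
41: 2491 = 41·60 + 31
43: 2491 = 43·57 + 40
47: 2491 = 47·53

47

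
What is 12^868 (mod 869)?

166

12^1 ≡ 12 (mod 869)
12^2 ≡ 12^2 = 144 ≡ 144 (mod 869)
12^4 ≡ 144^2 = 20736 ≡ 749 (mod 869)
12^8 ≡ 749^2 = 561001 ≡ 496 (mod 869)
12^16 ≡ 496^2 = 246016 ≡ 89 (mod 869)
12^32 ≡ 89^2 = 7921 ≡ 100 (mod 869)
12^64 ≡ 100^2 = 10000 ≡ 441 (mod 869)
12^128 ≡ 441^2 = 194481 ≡ 694 (mod 869)
12^256 ≡ 694^2 = 481636 ≡ 210 (mod 869)
12^512 ≡ 210^2 = 44100 ≡ 650 (mod 869)
868 = 512 + 256 + 64 + 32 + 4 in binary powers of 2.
So 12^868 ≡ 650 · 210 · 441 · 100 · 749 ≡ 166 (mod 869).
Since 166 ≠ 1, base 12 is a Fermat witness: 869 is composite.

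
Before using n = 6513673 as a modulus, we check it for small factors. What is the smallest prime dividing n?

67

6513673 is odd.
Digit sum 31, not divisible by 3.
Ends in 3: not divisible by 5.
7: 6513673 = 7·930524 + 5
11: 6513673 = 11·592152 + 1
13: 6513673 = 13·501051 + 10
17: 6513673 = 17·383157 + 4
19: 6513673 = 19·342824 + 17
23: 6513673 = 23·283203 + 4
29: 6513673 = 29·224609 + 12
31: 6513673 = 31·210118 + 15
37: 6513673 = 37·176045 + 8
41: 6513673 = 41·158870 + 3
43: 6513673 = 43·151480 + 33
47: 6513673 = 47·138588 + 37
53: 6513673 = 53·122899 + 26
59: 6513673 = 59·110401 + 14
61: 6513673 = 61·106781 + 32
67: 6513673 = 67·97219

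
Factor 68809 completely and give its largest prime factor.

79

68809 = 13 · 5293
5293 = 67 · 79
79 is prime.
So 68809 = 13 · 67 · 79; the largest prime factor is 79.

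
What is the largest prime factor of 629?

629 = 17 · 37
37 is prime.
So 629 = 17 · 37; the largest prime factor is 37.

37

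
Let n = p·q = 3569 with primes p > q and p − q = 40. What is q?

Since p = q + 40, we have 3569 = q(q + 40), so q² + 40q − 3569 = 0.
Discriminant: 40² + 4·3569 = 1600 + 14276 = 15876; √15876 = 126.
q = (−40 + 126)/2 = 43, and p = q + 40 = 83.
Check: 43 · 83 = 3569.

43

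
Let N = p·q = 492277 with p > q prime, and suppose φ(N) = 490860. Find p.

811

φ(n) = (p−1)(q−1) = n − (p+q) + 1, so p + q = 492277 − 490860 + 1 = 1418.
p and q are the roots of t² − 1418t + 492277 = 0.
Discriminant: 1418² − 4·492277 = 2010724 − 1969108 = 41616; √41616 = 204.
q = (1418 − 204)/2 = 607, p = (1418 + 204)/2 = 811.
Check: 607 · 811 = 492277.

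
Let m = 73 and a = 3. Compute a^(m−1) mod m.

3^1 ≡ 3 (mod 73)
3^2 ≡ 3^2 = 9 ≡ 9 (mod 73)
3^4 ≡ 9^2 = 81 ≡ 8 (mod 73)
3^8 ≡ 8^2 = 64 ≡ 64 (mod 73)
3^16 ≡ 64^2 = 4096 ≡ 8 (mod 73)
3^32 ≡ 8^2 = 64 ≡ 64 (mod 73)
3^64 ≡ 64^2 = 4096 ≡ 8 (mod 73)
72 = 64 + 8 in binary powers of 2.
So 3^72 ≡ 8 · 64 ≡ 1 (mod 73).
Since the result is 1, base 3 gives no evidence that 73 is composite.

1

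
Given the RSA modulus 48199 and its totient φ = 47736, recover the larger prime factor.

φ(n) = (p−1)(q−1) = n − (p+q) + 1, so p + q = 48199 − 47736 + 1 = 464.
p and q are the roots of t² − 464t + 48199 = 0.
Discriminant: 464² − 4·48199 = 215296 − 192796 = 22500; √22500 = 150.
q = (464 − 150)/2 = 157, p = (464 + 150)/2 = 307.
Check: 157 · 307 = 48199.

307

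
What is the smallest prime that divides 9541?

7

9541 is odd.
Digit sum 19, not divisible by 3.
Ends in 1: not divisible by 5.
7: 9541 = 7·1363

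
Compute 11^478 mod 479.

11^1 ≡ 11 (mod 479)
11^2 ≡ 11^2 = 121 ≡ 121 (mod 479)
11^4 ≡ 121^2 = 14641 ≡ 271 (mod 479)
11^8 ≡ 271^2 = 73441 ≡ 154 (mod 479)
11^16 ≡ 154^2 = 23716 ≡ 245 (mod 479)
11^32 ≡ 245^2 = 60025 ≡ 150 (mod 479)
11^64 ≡ 150^2 = 22500 ≡ 466 (mod 479)
11^128 ≡ 466^2 = 217156 ≡ 169 (mod 479)
11^256 ≡ 169^2 = 28561 ≡ 300 (mod 479)
478 = 256 + 128 + 64 + 16 + 8 + 4 + 2 in binary powers of 2.
So 11^478 ≡ 300 · 169 · 466 · 245 · 154 · 271 · 121 ≡ 1 (mod 479).
Since the result is 1, base 11 gives no evidence that 479 is composite.

1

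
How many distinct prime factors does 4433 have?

3

4433 = 11 · 403
403 = 13 · 31
4433 = 11 · 13 · 31, which has 3 distinct prime factors.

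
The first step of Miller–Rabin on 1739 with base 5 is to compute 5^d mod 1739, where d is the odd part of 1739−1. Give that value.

1739 − 1 = 1738 = 2^1 · 869, so d = 869.
5^1 ≡ 5 (mod 1739)
5^2 ≡ 5^2 = 25 ≡ 25 (mod 1739)
5^4 ≡ 25^2 = 625 ≡ 625 (mod 1739)
5^8 ≡ 625^2 = 390625 ≡ 1089 (mod 1739)
5^16 ≡ 1089^2 = 1185921 ≡ 1662 (mod 1739)
5^32 ≡ 1662^2 = 2762244 ≡ 712 (mod 1739)
5^64 ≡ 712^2 = 506944 ≡ 895 (mod 1739)
5^128 ≡ 895^2 = 801025 ≡ 1085 (mod 1739)
5^256 ≡ 1085^2 = 1177225 ≡ 1661 (mod 1739)
5^512 ≡ 1661^2 = 2758921 ≡ 867 (mod 1739)
869 = 512 + 256 + 64 + 32 + 4 + 1 in binary powers of 2.
So 5^869 ≡ 867 · 1661 · 895 · 712 · 625 · 5 ≡ 609 (mod 1739).
Squaring chain: 609; never reaches −1, so base 5 is a Miller–Rabin witness that 1739 is composite.

609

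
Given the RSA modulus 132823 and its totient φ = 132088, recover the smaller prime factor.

φ(n) = (p−1)(q−1) = n − (p+q) + 1, so p + q = 132823 − 132088 + 1 = 736.
p and q are the roots of t² − 736t + 132823 = 0.
Discriminant: 736² − 4·132823 = 541696 − 531292 = 10404; √10404 = 102.
q = (736 − 102)/2 = 317, p = (736 + 102)/2 = 419.
Check: 317 · 419 = 132823.

317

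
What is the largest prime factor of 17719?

17719 = 13 · 1363
1363 = 29 · 47
47 is prime.
So 17719 = 13 · 29 · 47; the largest prime factor is 47.

47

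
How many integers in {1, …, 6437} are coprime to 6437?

6240

Factor: 6437 = 41 · 157.
φ(6437) = (41−1) · (157−1) = 40 · 156 = 6240.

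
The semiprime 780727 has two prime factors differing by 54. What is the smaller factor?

857

Since p = q + 54, we have 780727 = q(q + 54), so q² + 54q − 780727 = 0.
Discriminant: 54² + 4·780727 = 2916 + 3122908 = 3125824; √3125824 = 1768.
q = (−54 + 1768)/2 = 857, and p = q + 54 = 911.
Check: 857 · 911 = 780727.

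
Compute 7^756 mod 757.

1

7^1 ≡ 7 (mod 757)
7^2 ≡ 7^2 = 49 ≡ 49 (mod 757)
7^4 ≡ 49^2 = 2401 ≡ 130 (mod 757)
7^8 ≡ 130^2 = 16900 ≡ 246 (mod 757)
7^16 ≡ 246^2 = 60516 ≡ 713 (mod 757)
7^32 ≡ 713^2 = 508369 ≡ 422 (mod 757)
7^64 ≡ 422^2 = 178084 ≡ 189 (mod 757)
7^128 ≡ 189^2 = 35721 ≡ 142 (mod 757)
7^256 ≡ 142^2 = 20164 ≡ 482 (mod 757)
7^512 ≡ 482^2 = 232324 ≡ 682 (mod 757)
756 = 512 + 128 + 64 + 32 + 16 + 4 in binary powers of 2.
So 7^756 ≡ 682 · 142 · 189 · 422 · 713 · 130 ≡ 1 (mod 757).
Since the result is 1, base 7 gives no evidence that 757 is composite.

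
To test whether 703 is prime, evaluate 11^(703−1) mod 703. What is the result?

1

11^1 ≡ 11 (mod 703)
11^2 ≡ 11^2 = 121 ≡ 121 (mod 703)
11^4 ≡ 121^2 = 14641 ≡ 581 (mod 703)
11^8 ≡ 581^2 = 337561 ≡ 121 (mod 703)
11^16 ≡ 121^2 = 14641 ≡ 581 (mod 703)
11^32 ≡ 581^2 = 337561 ≡ 121 (mod 703)
11^64 ≡ 121^2 = 14641 ≡ 581 (mod 703)
11^128 ≡ 581^2 = 337561 ≡ 121 (mod 703)
11^256 ≡ 121^2 = 14641 ≡ 581 (mod 703)
11^512 ≡ 581^2 = 337561 ≡ 121 (mod 703)
702 = 512 + 128 + 32 + 16 + 8 + 4 + 2 in binary powers of 2.
So 11^702 ≡ 121 · 121 · 121 · 581 · 121 · 581 · 121 ≡ 1 (mod 703).
Since the result is 1, base 11 gives no evidence that 703 is composite.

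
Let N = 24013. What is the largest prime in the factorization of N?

59

24013 = 11 · 2183
2183 = 37 · 59
59 is prime.
So 24013 = 11 · 37 · 59; the largest prime factor is 59.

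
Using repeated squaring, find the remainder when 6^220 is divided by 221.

6^1 ≡ 6 (mod 221)
6^2 ≡ 6^2 = 36 ≡ 36 (mod 221)
6^4 ≡ 36^2 = 1296 ≡ 191 (mod 221)
6^8 ≡ 191^2 = 36481 ≡ 16 (mod 221)
6^16 ≡ 16^2 = 256 ≡ 35 (mod 221)
6^32 ≡ 35^2 = 1225 ≡ 120 (mod 221)
6^64 ≡ 120^2 = 14400 ≡ 35 (mod 221)
6^128 ≡ 35^2 = 1225 ≡ 120 (mod 221)
220 = 128 + 64 + 16 + 8 + 4 in binary powers of 2.
So 6^220 ≡ 120 · 35 · 35 · 16 · 191 ≡ 217 (mod 221).
Since 217 ≠ 1, base 6 is a Fermat witness: 221 is composite.

217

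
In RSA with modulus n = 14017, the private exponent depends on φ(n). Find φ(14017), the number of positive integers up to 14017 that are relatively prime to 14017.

13780

Factor: 14017 = 107 · 131.
φ(14017) = (107−1) · (131−1) = 106 · 130 = 13780.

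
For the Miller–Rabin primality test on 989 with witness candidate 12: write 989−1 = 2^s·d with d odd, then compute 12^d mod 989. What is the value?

989 − 1 = 988 = 2^2 · 247, so d = 247.
12^1 ≡ 12 (mod 989)
12^2 ≡ 12^2 = 144 ≡ 144 (mod 989)
12^4 ≡ 144^2 = 20736 ≡ 956 (mod 989)
12^8 ≡ 956^2 = 913936 ≡ 100 (mod 989)
12^16 ≡ 100^2 = 10000 ≡ 110 (mod 989)
12^32 ≡ 110^2 = 12100 ≡ 232 (mod 989)
12^64 ≡ 232^2 = 53824 ≡ 418 (mod 989)
12^128 ≡ 418^2 = 174724 ≡ 660 (mod 989)
247 = 128 + 64 + 32 + 16 + 4 + 2 + 1 in binary powers of 2.
So 12^247 ≡ 660 · 418 · 232 · 110 · 956 · 144 · 12 ≡ 363 (mod 989).
Squaring chain: 363 → 232; never reaches −1, so base 12 is a Miller–Rabin witness that 989 is composite.

363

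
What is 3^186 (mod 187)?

25

3^1 ≡ 3 (mod 187)
3^2 ≡ 3^2 = 9 ≡ 9 (mod 187)
3^4 ≡ 9^2 = 81 ≡ 81 (mod 187)
3^8 ≡ 81^2 = 6561 ≡ 16 (mod 187)
3^16 ≡ 16^2 = 256 ≡ 69 (mod 187)
3^32 ≡ 69^2 = 4761 ≡ 86 (mod 187)
3^64 ≡ 86^2 = 7396 ≡ 103 (mod 187)
3^128 ≡ 103^2 = 10609 ≡ 137 (mod 187)
186 = 128 + 32 + 16 + 8 + 2 in binary powers of 2.
So 3^186 ≡ 137 · 86 · 69 · 16 · 9 ≡ 25 (mod 187).
Since 25 ≠ 1, base 3 is a Fermat witness: 187 is composite.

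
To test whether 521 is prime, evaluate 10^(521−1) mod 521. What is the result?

1

10^1 ≡ 10 (mod 521)
10^2 ≡ 10^2 = 100 ≡ 100 (mod 521)
10^4 ≡ 100^2 = 10000 ≡ 101 (mod 521)
10^8 ≡ 101^2 = 10201 ≡ 302 (mod 521)
10^16 ≡ 302^2 = 91204 ≡ 29 (mod 521)
10^32 ≡ 29^2 = 841 ≡ 320 (mod 521)
10^64 ≡ 320^2 = 102400 ≡ 284 (mod 521)
10^128 ≡ 284^2 = 80656 ≡ 422 (mod 521)
10^256 ≡ 422^2 = 178084 ≡ 423 (mod 521)
10^512 ≡ 423^2 = 178929 ≡ 226 (mod 521)
520 = 512 + 8 in binary powers of 2.
So 10^520 ≡ 226 · 302 ≡ 1 (mod 521).
Since the result is 1, base 10 gives no evidence that 521 is composite.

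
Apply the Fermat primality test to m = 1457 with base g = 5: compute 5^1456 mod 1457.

36

5^1 ≡ 5 (mod 1457)
5^2 ≡ 5^2 = 25 ≡ 25 (mod 1457)
5^4 ≡ 25^2 = 625 ≡ 625 (mod 1457)
5^8 ≡ 625^2 = 390625 ≡ 149 (mod 1457)
5^16 ≡ 149^2 = 22201 ≡ 346 (mod 1457)
5^32 ≡ 346^2 = 119716 ≡ 242 (mod 1457)
5^64 ≡ 242^2 = 58564 ≡ 284 (mod 1457)
5^128 ≡ 284^2 = 80656 ≡ 521 (mod 1457)
5^256 ≡ 521^2 = 271441 ≡ 439 (mod 1457)
5^512 ≡ 439^2 = 192721 ≡ 397 (mod 1457)
5^1024 ≡ 397^2 = 157609 ≡ 253 (mod 1457)
1456 = 1024 + 256 + 128 + 32 + 16 in binary powers of 2.
So 5^1456 ≡ 253 · 439 · 521 · 242 · 346 ≡ 36 (mod 1457).
Since 36 ≠ 1, base 5 is a Fermat witness: 1457 is composite.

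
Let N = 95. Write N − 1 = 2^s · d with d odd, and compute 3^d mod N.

67

95 − 1 = 94 = 2^1 · 47, so d = 47.
3^1 ≡ 3 (mod 95)
3^2 ≡ 3^2 = 9 ≡ 9 (mod 95)
3^4 ≡ 9^2 = 81 ≡ 81 (mod 95)
3^8 ≡ 81^2 = 6561 ≡ 6 (mod 95)
3^16 ≡ 6^2 = 36 ≡ 36 (mod 95)
3^32 ≡ 36^2 = 1296 ≡ 61 (mod 95)
47 = 32 + 8 + 4 + 2 + 1 in binary powers of 2.
So 3^47 ≡ 61 · 6 · 81 · 9 · 3 ≡ 67 (mod 95).
Squaring chain: 67; never reaches −1, so base 3 is a Miller–Rabin witness that 95 is composite.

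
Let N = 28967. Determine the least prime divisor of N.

28967 is odd.
Digit sum 32, not divisible by 3.
Ends in 7: not divisible by 5.
7: 28967 = 7·4138 + 1
11: 28967 = 11·2633 + 4
13: 28967 = 13·2228 + 3
17: 28967 = 17·1703 + 16
19: 28967 = 19·1524 + 11
23: 28967 = 23·1259 + 10
29: 28967 = 29·998 + 25
31: 28967 = 31·934 + 13
37: 28967 = 37·782 + 33
41: 28967 = 41·706 + 21
43: 28967 = 43·673 + 28
47: 28967 = 47·616 + 15
53: 28967 = 53·546 + 29
59: 28967 = 59·490 + 57
61: 28967 = 61·474 + 53
67: 28967 = 67·432 + 23
71: 28967 = 71·407 + 70
73: 28967 = 73·396 + 59
79: 28967 = 79·366 + 53
83: 28967 = 83·349

83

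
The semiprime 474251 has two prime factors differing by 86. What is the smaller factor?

Since p = q + 86, we have 474251 = q(q + 86), so q² + 86q − 474251 = 0.
Discriminant: 86² + 4·474251 = 7396 + 1897004 = 1904400; √1904400 = 1380.
q = (−86 + 1380)/2 = 647, and p = q + 86 = 733.
Check: 647 · 733 = 474251.

647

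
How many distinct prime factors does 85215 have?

85215 = 3 · 28405
28405 = 5 · 5681
5681 = 13 · 437
437 = 19 · 23
85215 = 3 · 5 · 13 · 19 · 23, which has 5 distinct prime factors.

5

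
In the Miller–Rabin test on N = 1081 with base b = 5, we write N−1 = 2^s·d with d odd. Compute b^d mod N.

1081 − 1 = 1080 = 2^3 · 135, so d = 135.
5^1 ≡ 5 (mod 1081)
5^2 ≡ 5^2 = 25 ≡ 25 (mod 1081)
5^4 ≡ 25^2 = 625 ≡ 625 (mod 1081)
5^8 ≡ 625^2 = 390625 ≡ 384 (mod 1081)
5^16 ≡ 384^2 = 147456 ≡ 440 (mod 1081)
5^32 ≡ 440^2 = 193600 ≡ 101 (mod 1081)
5^64 ≡ 101^2 = 10201 ≡ 472 (mod 1081)
5^128 ≡ 472^2 = 222784 ≡ 98 (mod 1081)
135 = 128 + 4 + 2 + 1 in binary powers of 2.
So 5^135 ≡ 98 · 625 · 25 · 5 ≡ 608 (mod 1081).
Squaring chain: 608 → 1043 → 363; never reaches −1, so base 5 is a Miller–Rabin witness that 1081 is composite.

608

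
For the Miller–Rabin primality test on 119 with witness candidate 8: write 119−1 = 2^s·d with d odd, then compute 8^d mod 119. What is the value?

36

119 − 1 = 118 = 2^1 · 59, so d = 59.
8^1 ≡ 8 (mod 119)
8^2 ≡ 8^2 = 64 ≡ 64 (mod 119)
8^4 ≡ 64^2 = 4096 ≡ 50 (mod 119)
8^8 ≡ 50^2 = 2500 ≡ 1 (mod 119)
8^16 ≡ 1^2 = 1 ≡ 1 (mod 119)
8^32 ≡ 1^2 = 1 ≡ 1 (mod 119)
59 = 32 + 16 + 8 + 2 + 1 in binary powers of 2.
So 8^59 ≡ 1 · 1 · 1 · 64 · 8 ≡ 36 (mod 119).
Squaring chain: 36; never reaches −1, so base 8 is a Miller–Rabin witness that 119 is composite.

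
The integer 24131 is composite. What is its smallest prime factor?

24131 is odd.
Digit sum 11, not divisible by 3.
Ends in 1: not divisible by 5.
7: 24131 = 7·3447 + 2
11: 24131 = 11·2193 + 8
13: 24131 = 13·1856 + 3
17: 24131 = 17·1419 + 8
19: 24131 = 19·1270 + 1
23: 24131 = 23·1049 + 4
29: 24131 = 29·832 + 3
31: 24131 = 31·778 + 13
37: 24131 = 37·652 + 7
41: 24131 = 41·588 + 23
43: 24131 = 43·561 + 8
47: 24131 = 47·513 + 20
53: 24131 = 53·455 + 16
59: 24131 = 59·409

59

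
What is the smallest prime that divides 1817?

1817 is odd.
Digit sum 17, not divisible by 3.
Ends in 7: not divisible by 5.
7: 1817 = 7·259 + 4
11: 1817 = 11·165 + 2
13: 1817 = 13·139 + 10
17: 1817 = 17·106 + 15
19: 1817 = 19·95 + 12
23: 1817 = 23·79

23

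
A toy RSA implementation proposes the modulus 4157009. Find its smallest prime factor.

47

4157009 is odd.
Digit sum 26, not divisible by 3.
Ends in 9: not divisible by 5.
7: 4157009 = 7·593858 + 3
11: 4157009 = 11·377909 + 10
13: 4157009 = 13·319769 + 12
17: 4157009 = 17·244529 + 16
19: 4157009 = 19·218789 + 18
23: 4157009 = 23·180739 + 12
29: 4157009 = 29·143345 + 4
31: 4157009 = 31·134097 + 2
37: 4157009 = 37·112351 + 22
41: 4157009 = 41·101390 + 19
43: 4157009 = 43·96674 + 27
47: 4157009 = 47·88447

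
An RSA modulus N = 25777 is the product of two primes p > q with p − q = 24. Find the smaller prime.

149

Since p = q + 24, we have 25777 = q(q + 24), so q² + 24q − 25777 = 0.
Discriminant: 24² + 4·25777 = 576 + 103108 = 103684; √103684 = 322.
q = (−24 + 322)/2 = 149, and p = q + 24 = 173.
Check: 149 · 173 = 25777.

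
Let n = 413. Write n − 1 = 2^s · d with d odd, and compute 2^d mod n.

413 − 1 = 412 = 2^2 · 103, so d = 103.
2^1 ≡ 2 (mod 413)
2^2 ≡ 2^2 = 4 ≡ 4 (mod 413)
2^4 ≡ 4^2 = 16 ≡ 16 (mod 413)
2^8 ≡ 16^2 = 256 ≡ 256 (mod 413)
2^16 ≡ 256^2 = 65536 ≡ 282 (mod 413)
2^32 ≡ 282^2 = 79524 ≡ 228 (mod 413)
2^64 ≡ 228^2 = 51984 ≡ 359 (mod 413)
103 = 64 + 32 + 4 + 2 + 1 in binary powers of 2.
So 2^103 ≡ 359 · 228 · 16 · 4 · 2 ≡ 72 (mod 413).
Squaring chain: 72 → 228; never reaches −1, so base 2 is a Miller–Rabin witness that 413 is composite.

72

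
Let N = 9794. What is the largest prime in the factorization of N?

9794 = 2 · 4897
4897 = 59 · 83
83 is prime.
So 9794 = 2 · 59 · 83; the largest prime factor is 83.

83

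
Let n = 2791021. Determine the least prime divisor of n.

2791021 is odd.
Digit sum 22, not divisible by 3.
Ends in 1: not divisible by 5.
7: 2791021 = 7·398717 + 2
11: 2791021 = 11·253729 + 2
13: 2791021 = 13·214693 + 12
17: 2791021 = 17·164177 + 12
19: 2791021 = 19·146895 + 16
23: 2791021 = 23·121348 + 17
29: 2791021 = 29·96242 + 3
31: 2791021 = 31·90032 + 29
37: 2791021 = 37·75433

37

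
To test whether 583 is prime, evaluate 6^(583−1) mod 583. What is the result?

278

6^1 ≡ 6 (mod 583)
6^2 ≡ 6^2 = 36 ≡ 36 (mod 583)
6^4 ≡ 36^2 = 1296 ≡ 130 (mod 583)
6^8 ≡ 130^2 = 16900 ≡ 576 (mod 583)
6^16 ≡ 576^2 = 331776 ≡ 49 (mod 583)
6^32 ≡ 49^2 = 2401 ≡ 69 (mod 583)
6^64 ≡ 69^2 = 4761 ≡ 97 (mod 583)
6^128 ≡ 97^2 = 9409 ≡ 81 (mod 583)
6^256 ≡ 81^2 = 6561 ≡ 148 (mod 583)
6^512 ≡ 148^2 = 21904 ≡ 333 (mod 583)
582 = 512 + 64 + 4 + 2 in binary powers of 2.
So 6^582 ≡ 333 · 97 · 130 · 36 ≡ 278 (mod 583).
Since 278 ≠ 1, base 6 is a Fermat witness: 583 is composite.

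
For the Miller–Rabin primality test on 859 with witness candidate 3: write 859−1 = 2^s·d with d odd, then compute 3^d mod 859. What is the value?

859 − 1 = 858 = 2^1 · 429, so d = 429.
3^1 ≡ 3 (mod 859)
3^2 ≡ 3^2 = 9 ≡ 9 (mod 859)
3^4 ≡ 9^2 = 81 ≡ 81 (mod 859)
3^8 ≡ 81^2 = 6561 ≡ 548 (mod 859)
3^16 ≡ 548^2 = 300304 ≡ 513 (mod 859)
3^32 ≡ 513^2 = 263169 ≡ 315 (mod 859)
3^64 ≡ 315^2 = 99225 ≡ 440 (mod 859)
3^128 ≡ 440^2 = 193600 ≡ 325 (mod 859)
3^256 ≡ 325^2 = 105625 ≡ 827 (mod 859)
429 = 256 + 128 + 32 + 8 + 4 + 1 in binary powers of 2.
So 3^429 ≡ 827 · 325 · 315 · 548 · 81 · 3 ≡ 858 (mod 859).
Since 3^d ≡ 858 (mod 859), base 3 does not prove 859 composite.

858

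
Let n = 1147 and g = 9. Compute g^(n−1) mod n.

1062

9^1 ≡ 9 (mod 1147)
9^2 ≡ 9^2 = 81 ≡ 81 (mod 1147)
9^4 ≡ 81^2 = 6561 ≡ 826 (mod 1147)
9^8 ≡ 826^2 = 682276 ≡ 958 (mod 1147)
9^16 ≡ 958^2 = 917764 ≡ 164 (mod 1147)
9^32 ≡ 164^2 = 26896 ≡ 515 (mod 1147)
9^64 ≡ 515^2 = 265225 ≡ 268 (mod 1147)
9^128 ≡ 268^2 = 71824 ≡ 710 (mod 1147)
9^256 ≡ 710^2 = 504100 ≡ 567 (mod 1147)
9^512 ≡ 567^2 = 321489 ≡ 329 (mod 1147)
9^1024 ≡ 329^2 = 108241 ≡ 423 (mod 1147)
1146 = 1024 + 64 + 32 + 16 + 8 + 2 in binary powers of 2.
So 9^1146 ≡ 423 · 268 · 515 · 164 · 958 · 81 ≡ 1062 (mod 1147).
Since 1062 ≠ 1, base 9 is a Fermat witness: 1147 is composite.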